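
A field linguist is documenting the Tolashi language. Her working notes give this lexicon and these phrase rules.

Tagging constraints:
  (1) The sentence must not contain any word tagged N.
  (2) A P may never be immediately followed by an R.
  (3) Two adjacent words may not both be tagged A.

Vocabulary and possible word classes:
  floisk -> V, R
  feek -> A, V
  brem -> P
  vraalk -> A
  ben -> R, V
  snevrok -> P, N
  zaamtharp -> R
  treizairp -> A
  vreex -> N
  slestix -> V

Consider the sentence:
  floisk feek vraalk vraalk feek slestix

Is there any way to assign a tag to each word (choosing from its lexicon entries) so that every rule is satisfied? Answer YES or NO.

NO

Candidates per position — 1:floisk {V,R}; 2:feek {A,V}; 3:vraalk {A}; 4:vraalk {A}; 5:feek {A,V}; 6:slestix {V}.
Rule 3 cannot be satisfied by any choice of tags from the lexicon.
So there is no consistent tagging.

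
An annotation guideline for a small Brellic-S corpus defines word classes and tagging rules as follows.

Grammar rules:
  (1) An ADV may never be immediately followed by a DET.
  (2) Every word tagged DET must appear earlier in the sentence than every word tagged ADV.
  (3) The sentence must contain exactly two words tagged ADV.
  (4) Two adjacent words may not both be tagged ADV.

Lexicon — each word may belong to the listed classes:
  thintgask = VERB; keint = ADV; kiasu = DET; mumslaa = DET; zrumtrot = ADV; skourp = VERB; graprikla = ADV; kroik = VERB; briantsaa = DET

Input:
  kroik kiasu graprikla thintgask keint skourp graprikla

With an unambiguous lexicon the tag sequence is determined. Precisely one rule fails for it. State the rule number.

3

Fixed tagging: VERB DET ADV VERB ADV VERB ADV.
Applying the rules: R1 holds, R2 holds, R3 violated, R4 holds.
Only rule 3 fails.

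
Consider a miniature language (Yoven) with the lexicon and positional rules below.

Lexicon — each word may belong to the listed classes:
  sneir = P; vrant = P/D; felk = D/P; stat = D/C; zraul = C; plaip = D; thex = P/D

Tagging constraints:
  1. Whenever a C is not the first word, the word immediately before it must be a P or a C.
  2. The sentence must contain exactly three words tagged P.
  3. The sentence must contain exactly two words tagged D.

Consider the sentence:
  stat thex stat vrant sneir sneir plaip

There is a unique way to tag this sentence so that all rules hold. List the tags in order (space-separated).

Candidates per position — 1:stat {D,C}; 2:thex {P,D}; 3:stat {D,C}; 4:vrant {P,D}; 5:sneir {P}; 6:sneir {P}; 7:plaip {D}.
The remaining ambiguous positions (1, 2, 3, 4) are resolved jointly — only one combination satisfies every rule.
That leaves exactly one tagging: C P C D P P D.
Checking: rule 1 holds; rule 2 holds; rule 3 holds.

C P C D P P D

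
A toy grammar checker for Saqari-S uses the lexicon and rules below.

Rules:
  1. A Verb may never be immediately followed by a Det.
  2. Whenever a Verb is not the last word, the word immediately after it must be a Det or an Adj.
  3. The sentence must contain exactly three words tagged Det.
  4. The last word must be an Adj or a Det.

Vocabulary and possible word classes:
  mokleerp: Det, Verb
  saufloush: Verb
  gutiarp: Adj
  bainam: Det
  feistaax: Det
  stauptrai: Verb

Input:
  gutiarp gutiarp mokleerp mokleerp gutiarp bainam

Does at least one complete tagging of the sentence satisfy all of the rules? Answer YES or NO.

Candidates per position — 1:gutiarp {Adj}; 2:gutiarp {Adj}; 3:mokleerp {Det,Verb}; 4:mokleerp {Det,Verb}; 5:gutiarp {Adj}; 6:bainam {Det}.
One satisfying assignment: Adj Adj Det Det Adj Det.
Rule-by-rule: rule 1 ok; rule 2 ok; rule 3 ok; rule 4 ok.

YES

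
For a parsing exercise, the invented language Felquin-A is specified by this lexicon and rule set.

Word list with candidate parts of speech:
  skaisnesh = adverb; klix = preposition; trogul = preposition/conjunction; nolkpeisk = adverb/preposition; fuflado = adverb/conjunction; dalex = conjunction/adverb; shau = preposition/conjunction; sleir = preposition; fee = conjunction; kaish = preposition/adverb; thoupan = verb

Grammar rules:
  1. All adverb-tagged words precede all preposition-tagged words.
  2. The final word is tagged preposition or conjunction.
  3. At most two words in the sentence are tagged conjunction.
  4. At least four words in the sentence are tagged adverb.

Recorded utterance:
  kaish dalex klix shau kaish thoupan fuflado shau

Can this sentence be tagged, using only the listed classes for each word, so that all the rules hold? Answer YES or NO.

Candidates per position — 1:kaish {preposition,adverb}; 2:dalex {conjunction,adverb}; 3:klix {preposition}; 4:shau {preposition,conjunction}; 5:kaish {preposition,adverb}; 6:thoupan {verb}; 7:fuflado {adverb,conjunction}; 8:shau {preposition,conjunction}.
Every candidate sequence violates at least one rule; no consistent tagging exists.

NO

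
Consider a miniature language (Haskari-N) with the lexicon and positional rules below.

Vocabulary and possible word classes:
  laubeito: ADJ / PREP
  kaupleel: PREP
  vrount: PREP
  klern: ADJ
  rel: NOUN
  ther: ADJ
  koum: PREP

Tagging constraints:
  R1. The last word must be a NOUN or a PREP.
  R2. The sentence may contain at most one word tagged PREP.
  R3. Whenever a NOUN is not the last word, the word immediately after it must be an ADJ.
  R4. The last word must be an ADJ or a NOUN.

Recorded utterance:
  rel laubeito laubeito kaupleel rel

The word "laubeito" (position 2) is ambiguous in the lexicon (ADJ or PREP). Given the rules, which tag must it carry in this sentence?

Candidates per position — 1:rel {NOUN}; 2:laubeito {ADJ,PREP}; 3:laubeito {ADJ,PREP}; 4:kaupleel {PREP}; 5:rel {NOUN}.
At position 2, choosing PREP makes rule 2 impossible to satisfy; hence ADJ.
At position 3, choosing PREP makes rule 2 impossible to satisfy; hence ADJ.
So the tagging must be: NOUN ADJ ADJ PREP NOUN.
Check: rule 1 holds; rule 2 holds; rule 3 holds; rule 4 holds.

ADJ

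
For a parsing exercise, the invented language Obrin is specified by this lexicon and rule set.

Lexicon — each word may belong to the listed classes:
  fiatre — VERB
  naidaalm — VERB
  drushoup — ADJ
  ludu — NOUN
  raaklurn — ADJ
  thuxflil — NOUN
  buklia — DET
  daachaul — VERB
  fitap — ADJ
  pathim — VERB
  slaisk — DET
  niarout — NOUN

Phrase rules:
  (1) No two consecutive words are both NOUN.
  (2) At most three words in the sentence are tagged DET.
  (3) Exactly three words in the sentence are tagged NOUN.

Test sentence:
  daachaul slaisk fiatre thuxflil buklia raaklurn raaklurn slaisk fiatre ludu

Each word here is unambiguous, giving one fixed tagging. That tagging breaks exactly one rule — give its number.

Fixed tagging: VERB DET VERB NOUN DET ADJ ADJ DET VERB NOUN.
Checking each rule: R1 ok, R2 ok, R3 fails.
Only rule 3 fails.

3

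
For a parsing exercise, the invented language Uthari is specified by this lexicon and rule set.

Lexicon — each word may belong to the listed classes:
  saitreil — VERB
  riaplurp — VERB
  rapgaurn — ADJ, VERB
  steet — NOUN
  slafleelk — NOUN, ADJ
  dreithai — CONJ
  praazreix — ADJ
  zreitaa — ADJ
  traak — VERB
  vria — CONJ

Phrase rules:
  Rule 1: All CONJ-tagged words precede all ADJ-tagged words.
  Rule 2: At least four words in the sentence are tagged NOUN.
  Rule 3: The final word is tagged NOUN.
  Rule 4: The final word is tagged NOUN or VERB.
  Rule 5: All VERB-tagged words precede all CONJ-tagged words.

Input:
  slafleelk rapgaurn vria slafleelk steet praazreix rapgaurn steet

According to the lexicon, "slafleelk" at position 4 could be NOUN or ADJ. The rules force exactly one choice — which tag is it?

NOUN

Candidates per position — 1:slafleelk {NOUN,ADJ}; 2:rapgaurn {ADJ,VERB}; 3:vria {CONJ}; 4:slafleelk {NOUN,ADJ}; 5:steet {NOUN}; 6:praazreix {ADJ}; 7:rapgaurn {ADJ,VERB}; 8:steet {NOUN}.
Position 1: tagging it ADJ would leave rule 1 unsatisfiable, so it must be NOUN.
Position 2: tagging it ADJ would leave rule 1 unsatisfiable, so it must be VERB.
Position 4: tagging it ADJ would leave rule 2 unsatisfiable, so it must be NOUN.
Position 7: tagging it VERB would leave rule 5 unsatisfiable, so it must be ADJ.
The unique satisfying tagging is: NOUN VERB CONJ NOUN NOUN ADJ ADJ NOUN.
Rule-by-rule: rule 1 holds; rule 2 holds; rule 3 holds; rule 4 holds; rule 5 holds.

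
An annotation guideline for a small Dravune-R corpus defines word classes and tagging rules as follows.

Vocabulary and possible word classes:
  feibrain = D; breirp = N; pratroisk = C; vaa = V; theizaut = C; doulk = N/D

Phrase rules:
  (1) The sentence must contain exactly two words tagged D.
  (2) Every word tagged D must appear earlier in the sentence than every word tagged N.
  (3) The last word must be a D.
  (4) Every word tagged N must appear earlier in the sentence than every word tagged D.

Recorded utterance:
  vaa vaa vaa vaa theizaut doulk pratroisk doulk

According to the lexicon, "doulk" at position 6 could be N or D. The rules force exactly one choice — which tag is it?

D

Candidates per position — 1:vaa {V}; 2:vaa {V}; 3:vaa {V}; 4:vaa {V}; 5:theizaut {C}; 6:doulk {N,D}; 7:pratroisk {C}; 8:doulk {N,D}.
At position 6, choosing N makes rule 1 impossible to satisfy; hence D.
At position 8, choosing N makes rule 1 impossible to satisfy; hence D.
That leaves exactly one tagging: V V V V C D C D.
Check: rule 1 ok; rule 2 ok; rule 3 ok; rule 4 ok.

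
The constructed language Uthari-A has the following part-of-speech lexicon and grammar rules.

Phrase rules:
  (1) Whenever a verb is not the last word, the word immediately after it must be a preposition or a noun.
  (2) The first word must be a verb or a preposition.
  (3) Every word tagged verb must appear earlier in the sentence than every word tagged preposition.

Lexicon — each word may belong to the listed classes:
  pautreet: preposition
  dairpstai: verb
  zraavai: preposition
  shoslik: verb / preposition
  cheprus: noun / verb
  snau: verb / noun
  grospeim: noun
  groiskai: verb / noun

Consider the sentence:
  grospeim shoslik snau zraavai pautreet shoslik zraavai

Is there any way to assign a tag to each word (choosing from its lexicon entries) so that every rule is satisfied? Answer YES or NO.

Candidates per position — 1:grospeim {noun}; 2:shoslik {verb,preposition}; 3:snau {verb,noun}; 4:zraavai {preposition}; 5:pautreet {preposition}; 6:shoslik {verb,preposition}; 7:zraavai {preposition}.
Rule 2 cannot be satisfied by any choice of tags from the lexicon.
So there is no consistent tagging.

NO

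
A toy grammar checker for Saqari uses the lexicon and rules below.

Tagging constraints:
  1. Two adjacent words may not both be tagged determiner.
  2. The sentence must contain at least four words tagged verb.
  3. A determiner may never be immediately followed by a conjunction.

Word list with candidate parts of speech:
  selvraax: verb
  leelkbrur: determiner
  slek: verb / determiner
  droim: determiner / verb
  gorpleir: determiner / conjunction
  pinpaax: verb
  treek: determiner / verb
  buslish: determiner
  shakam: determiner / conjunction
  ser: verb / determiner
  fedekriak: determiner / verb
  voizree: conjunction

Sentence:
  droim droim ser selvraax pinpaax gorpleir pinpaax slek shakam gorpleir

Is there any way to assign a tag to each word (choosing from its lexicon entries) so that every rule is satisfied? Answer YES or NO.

YES

Candidates per position — 1:droim {determiner,verb}; 2:droim {determiner,verb}; 3:ser {verb,determiner}; 4:selvraax {verb}; 5:pinpaax {verb}; 6:gorpleir {determiner,conjunction}; 7:pinpaax {verb}; 8:slek {verb,determiner}; 9:shakam {determiner,conjunction}; 10:gorpleir {determiner,conjunction}.
One satisfying assignment: verb determiner verb verb verb determiner verb verb conjunction conjunction.
Check: rule 1 ✓; rule 2 ✓; rule 3 ✓.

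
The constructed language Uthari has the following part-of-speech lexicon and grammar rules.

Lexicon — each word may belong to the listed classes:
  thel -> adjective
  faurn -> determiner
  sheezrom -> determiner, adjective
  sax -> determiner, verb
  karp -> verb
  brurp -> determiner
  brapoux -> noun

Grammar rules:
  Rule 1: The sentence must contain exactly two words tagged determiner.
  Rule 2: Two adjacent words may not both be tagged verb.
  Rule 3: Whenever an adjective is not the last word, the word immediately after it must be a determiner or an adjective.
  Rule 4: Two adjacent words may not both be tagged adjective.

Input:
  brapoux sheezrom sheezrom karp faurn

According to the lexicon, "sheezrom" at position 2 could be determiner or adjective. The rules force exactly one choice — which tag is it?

Candidates per position — 1:brapoux {noun}; 2:sheezrom {determiner,adjective}; 3:sheezrom {determiner,adjective}; 4:karp {verb}; 5:faurn {determiner}.
At position 3, choosing adjective makes rule 3 impossible to satisfy; hence determiner.
At position 2, choosing determiner makes rule 1 impossible to satisfy; hence adjective.
That leaves exactly one tagging: noun adjective determiner verb determiner.
Rule-by-rule: rule 1 ✓; rule 2 ✓; rule 3 ✓; rule 4 ✓.

adjective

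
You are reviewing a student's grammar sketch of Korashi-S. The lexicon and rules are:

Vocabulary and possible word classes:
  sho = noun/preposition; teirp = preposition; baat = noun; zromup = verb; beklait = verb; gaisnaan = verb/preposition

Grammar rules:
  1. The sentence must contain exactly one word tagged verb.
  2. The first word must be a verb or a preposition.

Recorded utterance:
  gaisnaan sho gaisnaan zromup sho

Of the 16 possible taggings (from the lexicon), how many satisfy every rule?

Candidates per position — 1:gaisnaan {verb,preposition}; 2:sho {noun,preposition}; 3:gaisnaan {verb,preposition}; 4:zromup {verb}; 5:sho {noun,preposition}.
There are 16 candidate sequences in total.
The sequences that satisfy every rule: preposition noun preposition verb noun; preposition noun preposition verb preposition; preposition preposition preposition verb noun; preposition preposition preposition verb preposition.
Count = 4.

4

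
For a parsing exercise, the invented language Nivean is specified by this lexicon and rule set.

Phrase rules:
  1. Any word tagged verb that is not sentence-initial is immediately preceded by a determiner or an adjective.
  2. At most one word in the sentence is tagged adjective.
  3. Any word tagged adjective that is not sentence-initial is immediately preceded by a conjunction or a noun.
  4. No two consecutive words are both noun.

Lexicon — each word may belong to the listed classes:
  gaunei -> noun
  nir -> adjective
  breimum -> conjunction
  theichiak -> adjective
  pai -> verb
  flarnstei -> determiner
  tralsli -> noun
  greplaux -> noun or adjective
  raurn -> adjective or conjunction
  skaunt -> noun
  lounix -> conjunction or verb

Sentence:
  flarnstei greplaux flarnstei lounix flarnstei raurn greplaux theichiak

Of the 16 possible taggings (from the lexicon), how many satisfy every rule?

2

Candidates per position — 1:flarnstei {determiner}; 2:greplaux {noun,adjective}; 3:flarnstei {determiner}; 4:lounix {conjunction,verb}; 5:flarnstei {determiner}; 6:raurn {adjective,conjunction}; 7:greplaux {noun,adjective}; 8:theichiak {adjective}.
There are 16 candidate sequences in total.
The sequences that satisfy every rule: determiner noun determiner conjunction determiner conjunction noun adjective; determiner noun determiner verb determiner conjunction noun adjective.
Count = 2.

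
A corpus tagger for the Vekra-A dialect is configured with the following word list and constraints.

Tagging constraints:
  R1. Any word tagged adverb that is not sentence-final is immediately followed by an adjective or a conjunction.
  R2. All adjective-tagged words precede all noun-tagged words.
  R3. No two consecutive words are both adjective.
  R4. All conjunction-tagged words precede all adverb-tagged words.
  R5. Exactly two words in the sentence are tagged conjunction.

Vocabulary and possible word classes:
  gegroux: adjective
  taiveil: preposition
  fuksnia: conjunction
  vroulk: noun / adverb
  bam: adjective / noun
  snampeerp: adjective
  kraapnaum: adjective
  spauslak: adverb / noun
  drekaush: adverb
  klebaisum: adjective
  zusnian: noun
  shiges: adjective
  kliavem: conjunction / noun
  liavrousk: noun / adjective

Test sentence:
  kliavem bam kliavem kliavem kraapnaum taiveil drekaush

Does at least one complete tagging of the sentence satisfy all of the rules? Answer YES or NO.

NO

Candidates per position — 1:kliavem {conjunction,noun}; 2:bam {adjective,noun}; 3:kliavem {conjunction,noun}; 4:kliavem {conjunction,noun}; 5:kraapnaum {adjective}; 6:taiveil {preposition}; 7:drekaush {adverb}.
Every candidate sequence violates at least one rule; no consistent tagging exists.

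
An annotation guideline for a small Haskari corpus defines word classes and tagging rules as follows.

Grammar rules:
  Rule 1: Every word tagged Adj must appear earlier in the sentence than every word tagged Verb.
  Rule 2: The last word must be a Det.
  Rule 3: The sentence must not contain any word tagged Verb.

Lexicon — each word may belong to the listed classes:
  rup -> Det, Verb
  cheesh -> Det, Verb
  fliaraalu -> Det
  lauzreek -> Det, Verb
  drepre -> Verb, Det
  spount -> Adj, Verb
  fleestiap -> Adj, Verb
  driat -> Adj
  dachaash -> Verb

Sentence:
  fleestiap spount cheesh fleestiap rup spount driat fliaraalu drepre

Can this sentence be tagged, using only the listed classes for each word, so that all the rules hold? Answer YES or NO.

YES

Candidates per position — 1:fleestiap {Adj,Verb}; 2:spount {Adj,Verb}; 3:cheesh {Det,Verb}; 4:fleestiap {Adj,Verb}; 5:rup {Det,Verb}; 6:spount {Adj,Verb}; 7:driat {Adj}; 8:fliaraalu {Det}; 9:drepre {Verb,Det}.
One satisfying assignment: Adj Adj Det Adj Det Adj Adj Det Det.
Rule-by-rule: rule 1 ok; rule 2 ok; rule 3 ok.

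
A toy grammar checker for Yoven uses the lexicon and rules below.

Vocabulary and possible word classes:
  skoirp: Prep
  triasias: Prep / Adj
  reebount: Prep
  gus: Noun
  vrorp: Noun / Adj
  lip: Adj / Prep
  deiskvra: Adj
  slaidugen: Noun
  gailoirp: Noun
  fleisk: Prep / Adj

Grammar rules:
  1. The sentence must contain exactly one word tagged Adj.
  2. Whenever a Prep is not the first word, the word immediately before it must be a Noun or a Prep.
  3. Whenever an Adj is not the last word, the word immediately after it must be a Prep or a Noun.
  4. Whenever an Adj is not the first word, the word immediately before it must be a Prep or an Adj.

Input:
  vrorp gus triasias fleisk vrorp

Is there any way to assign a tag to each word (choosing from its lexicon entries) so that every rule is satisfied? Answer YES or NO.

Candidates per position — 1:vrorp {Noun,Adj}; 2:gus {Noun}; 3:triasias {Prep,Adj}; 4:fleisk {Prep,Adj}; 5:vrorp {Noun,Adj}.
One satisfying assignment: Adj Noun Prep Prep Noun.
Checking: rule 1 ✓; rule 2 ✓; rule 3 ✓; rule 4 ✓.

YES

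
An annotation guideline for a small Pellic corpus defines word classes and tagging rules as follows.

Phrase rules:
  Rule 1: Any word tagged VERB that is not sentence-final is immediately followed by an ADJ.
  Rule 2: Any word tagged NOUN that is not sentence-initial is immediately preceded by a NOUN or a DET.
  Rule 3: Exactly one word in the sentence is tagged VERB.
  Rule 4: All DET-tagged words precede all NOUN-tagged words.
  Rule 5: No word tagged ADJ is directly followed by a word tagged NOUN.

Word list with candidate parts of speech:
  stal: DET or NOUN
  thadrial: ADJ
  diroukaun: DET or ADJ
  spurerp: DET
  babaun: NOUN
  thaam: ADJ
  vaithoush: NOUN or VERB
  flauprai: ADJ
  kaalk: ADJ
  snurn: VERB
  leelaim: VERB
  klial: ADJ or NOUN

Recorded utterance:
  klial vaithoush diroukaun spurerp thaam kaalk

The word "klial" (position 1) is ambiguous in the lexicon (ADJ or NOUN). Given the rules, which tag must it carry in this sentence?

ADJ

Candidates per position — 1:klial {ADJ,NOUN}; 2:vaithoush {NOUN,VERB}; 3:diroukaun {DET,ADJ}; 4:spurerp {DET}; 5:thaam {ADJ}; 6:kaalk {ADJ}.
Word 1 cannot be NOUN — rule 4 would then fail for every completion. It is ADJ.
Word 2 cannot be NOUN — rule 2 would then fail for every completion. It is VERB.
Word 3 cannot be DET — rule 1 would then fail for every completion. It is ADJ.
That leaves exactly one tagging: ADJ VERB ADJ DET ADJ ADJ.
Verifying each rule — rule 1 ok; rule 2 ok; rule 3 ok; rule 4 ok; rule 5 ok.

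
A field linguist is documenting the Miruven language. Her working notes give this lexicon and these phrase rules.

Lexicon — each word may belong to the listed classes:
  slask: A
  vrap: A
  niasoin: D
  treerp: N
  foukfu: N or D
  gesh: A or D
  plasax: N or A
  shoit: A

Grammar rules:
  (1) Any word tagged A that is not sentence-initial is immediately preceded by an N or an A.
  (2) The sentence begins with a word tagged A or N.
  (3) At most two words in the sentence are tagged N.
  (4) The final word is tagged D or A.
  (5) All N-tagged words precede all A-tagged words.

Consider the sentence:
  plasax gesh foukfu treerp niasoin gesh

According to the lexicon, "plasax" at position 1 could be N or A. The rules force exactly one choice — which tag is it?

Candidates per position — 1:plasax {N,A}; 2:gesh {A,D}; 3:foukfu {N,D}; 4:treerp {N}; 5:niasoin {D}; 6:gesh {A,D}.
If word 1 were A, no tagging could satisfy rule 5; so word 1 is N.
If word 2 were A, no tagging could satisfy rule 5; so word 2 is D.
If word 3 were N, no tagging could satisfy rule 3; so word 3 is D.
If word 6 were A, no tagging could satisfy rule 1; so word 6 is D.
The unique satisfying tagging is: N D D N D D.
Checking: rule 1 ok; rule 2 ok; rule 3 ok; rule 4 ok; rule 5 ok.

N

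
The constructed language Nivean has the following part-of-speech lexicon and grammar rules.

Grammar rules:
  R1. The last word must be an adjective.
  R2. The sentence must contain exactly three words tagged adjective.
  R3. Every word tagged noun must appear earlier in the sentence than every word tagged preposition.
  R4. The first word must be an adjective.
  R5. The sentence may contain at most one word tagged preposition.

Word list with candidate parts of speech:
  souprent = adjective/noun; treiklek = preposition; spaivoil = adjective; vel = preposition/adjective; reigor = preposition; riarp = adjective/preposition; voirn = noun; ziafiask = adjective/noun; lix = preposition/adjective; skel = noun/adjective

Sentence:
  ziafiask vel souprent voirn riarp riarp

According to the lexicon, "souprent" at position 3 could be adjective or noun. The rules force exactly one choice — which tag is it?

noun

Candidates per position — 1:ziafiask {adjective,noun}; 2:vel {preposition,adjective}; 3:souprent {adjective,noun}; 4:voirn {noun}; 5:riarp {adjective,preposition}; 6:riarp {adjective,preposition}.
Position 1: noun is ruled out by rule 4; that leaves adjective.
Position 2: preposition is ruled out by rule 3; that leaves adjective.
Position 6: preposition is ruled out by rule 1; that leaves adjective.
Position 3: adjective is ruled out by rule 2; that leaves noun.
Position 5: adjective is ruled out by rule 2; that leaves preposition.
The only consistent sequence is: adjective adjective noun noun preposition adjective.
Check: rule 1 holds; rule 2 holds; rule 3 holds; rule 4 holds; rule 5 holds.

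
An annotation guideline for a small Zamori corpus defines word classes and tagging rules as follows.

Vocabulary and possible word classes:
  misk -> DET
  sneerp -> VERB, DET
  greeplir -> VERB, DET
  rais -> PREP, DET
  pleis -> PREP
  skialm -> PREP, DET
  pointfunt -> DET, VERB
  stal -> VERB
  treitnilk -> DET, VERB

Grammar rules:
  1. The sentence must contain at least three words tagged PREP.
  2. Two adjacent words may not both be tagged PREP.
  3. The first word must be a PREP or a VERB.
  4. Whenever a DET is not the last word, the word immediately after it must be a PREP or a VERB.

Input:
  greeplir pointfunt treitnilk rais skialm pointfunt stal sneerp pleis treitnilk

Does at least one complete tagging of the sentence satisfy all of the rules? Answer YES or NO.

Candidates per position — 1:greeplir {VERB,DET}; 2:pointfunt {DET,VERB}; 3:treitnilk {DET,VERB}; 4:rais {PREP,DET}; 5:skialm {PREP,DET}; 6:pointfunt {DET,VERB}; 7:stal {VERB}; 8:sneerp {VERB,DET}; 9:pleis {PREP}; 10:treitnilk {DET,VERB}.
Every candidate sequence violates at least one rule; no consistent tagging exists.

NO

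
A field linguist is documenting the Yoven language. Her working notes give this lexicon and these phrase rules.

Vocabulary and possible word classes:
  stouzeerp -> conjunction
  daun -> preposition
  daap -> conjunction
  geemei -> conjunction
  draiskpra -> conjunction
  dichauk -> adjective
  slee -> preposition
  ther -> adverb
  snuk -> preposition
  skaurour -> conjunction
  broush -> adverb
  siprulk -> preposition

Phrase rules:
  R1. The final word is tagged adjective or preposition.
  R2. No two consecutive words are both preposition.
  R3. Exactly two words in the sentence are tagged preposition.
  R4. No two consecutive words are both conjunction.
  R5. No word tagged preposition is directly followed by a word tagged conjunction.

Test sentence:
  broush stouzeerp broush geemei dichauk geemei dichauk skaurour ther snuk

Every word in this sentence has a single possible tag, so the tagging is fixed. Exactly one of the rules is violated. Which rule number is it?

Fixed tagging: adverb conjunction adverb conjunction adjective conjunction adjective conjunction adverb preposition.
Applying the rules: R1 pass, R2 pass, R3 fail, R4 pass, R5 pass.
Only rule 3 fails.

3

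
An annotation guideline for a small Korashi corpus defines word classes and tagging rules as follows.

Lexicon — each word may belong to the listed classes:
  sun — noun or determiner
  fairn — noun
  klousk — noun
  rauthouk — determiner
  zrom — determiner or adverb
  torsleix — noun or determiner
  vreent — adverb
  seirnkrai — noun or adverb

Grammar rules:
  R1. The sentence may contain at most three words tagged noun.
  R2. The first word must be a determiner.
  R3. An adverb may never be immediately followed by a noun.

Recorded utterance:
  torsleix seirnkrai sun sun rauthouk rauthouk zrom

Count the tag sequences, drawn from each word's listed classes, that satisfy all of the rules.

12

Candidates per position — 1:torsleix {noun,determiner}; 2:seirnkrai {noun,adverb}; 3:sun {noun,determiner}; 4:sun {noun,determiner}; 5:rauthouk {determiner}; 6:rauthouk {determiner}; 7:zrom {determiner,adverb}.
There are 32 candidate sequences in total.
Checking each against the rules leaves 12 sequences.
Count = 12.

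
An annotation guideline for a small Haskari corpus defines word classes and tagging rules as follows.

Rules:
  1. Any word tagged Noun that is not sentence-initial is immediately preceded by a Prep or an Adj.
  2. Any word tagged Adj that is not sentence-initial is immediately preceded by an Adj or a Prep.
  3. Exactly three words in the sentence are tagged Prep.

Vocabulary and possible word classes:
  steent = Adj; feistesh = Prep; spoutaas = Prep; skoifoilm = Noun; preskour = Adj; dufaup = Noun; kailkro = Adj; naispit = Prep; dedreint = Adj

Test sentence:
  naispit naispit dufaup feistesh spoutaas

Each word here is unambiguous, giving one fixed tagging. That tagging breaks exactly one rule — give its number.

Fixed tagging: Prep Prep Noun Prep Prep.
Rule check: R1 holds, R2 holds, R3 violated.
Only rule 3 fails.

3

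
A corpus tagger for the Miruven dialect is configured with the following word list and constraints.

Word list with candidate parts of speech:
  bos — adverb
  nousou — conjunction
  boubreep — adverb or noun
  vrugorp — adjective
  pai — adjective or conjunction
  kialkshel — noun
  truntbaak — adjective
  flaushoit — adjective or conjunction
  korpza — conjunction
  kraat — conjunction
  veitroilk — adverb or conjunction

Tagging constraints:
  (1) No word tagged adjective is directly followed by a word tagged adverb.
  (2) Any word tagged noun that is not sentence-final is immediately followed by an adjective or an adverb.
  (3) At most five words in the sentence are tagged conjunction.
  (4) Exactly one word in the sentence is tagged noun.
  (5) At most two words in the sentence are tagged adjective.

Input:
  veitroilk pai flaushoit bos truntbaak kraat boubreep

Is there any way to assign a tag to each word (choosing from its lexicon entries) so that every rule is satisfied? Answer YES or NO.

Candidates per position — 1:veitroilk {adverb,conjunction}; 2:pai {adjective,conjunction}; 3:flaushoit {adjective,conjunction}; 4:bos {adverb}; 5:truntbaak {adjective}; 6:kraat {conjunction}; 7:boubreep {adverb,noun}.
One satisfying assignment: conjunction conjunction conjunction adverb adjective conjunction noun.
Verifying each rule — rule 1 ok; rule 2 ok; rule 3 ok; rule 4 ok; rule 5 ok.

YES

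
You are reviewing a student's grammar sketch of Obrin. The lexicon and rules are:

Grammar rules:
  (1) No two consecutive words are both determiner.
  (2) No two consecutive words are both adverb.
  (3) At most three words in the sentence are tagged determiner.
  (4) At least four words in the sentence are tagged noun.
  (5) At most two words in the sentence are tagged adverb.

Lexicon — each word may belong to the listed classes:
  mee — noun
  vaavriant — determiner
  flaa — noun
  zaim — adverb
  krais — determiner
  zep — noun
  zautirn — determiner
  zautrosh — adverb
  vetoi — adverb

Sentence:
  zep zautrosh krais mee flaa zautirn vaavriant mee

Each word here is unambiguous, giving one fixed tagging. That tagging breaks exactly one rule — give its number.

Fixed tagging: noun adverb determiner noun noun determiner determiner noun.
Rule check: R1 violated, R2 holds, R3 holds, R4 holds, R5 holds.
Only rule 1 fails.

1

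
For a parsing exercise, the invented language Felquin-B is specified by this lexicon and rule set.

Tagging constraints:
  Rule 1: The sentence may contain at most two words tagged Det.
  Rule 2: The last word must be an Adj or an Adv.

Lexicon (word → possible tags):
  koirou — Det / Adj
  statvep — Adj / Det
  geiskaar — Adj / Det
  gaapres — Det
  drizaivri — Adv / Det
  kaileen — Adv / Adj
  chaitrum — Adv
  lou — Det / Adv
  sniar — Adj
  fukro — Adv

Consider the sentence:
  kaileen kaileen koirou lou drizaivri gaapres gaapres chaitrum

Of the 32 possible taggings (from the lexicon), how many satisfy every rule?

Candidates per position — 1:kaileen {Adv,Adj}; 2:kaileen {Adv,Adj}; 3:koirou {Det,Adj}; 4:lou {Det,Adv}; 5:drizaivri {Adv,Det}; 6:gaapres {Det}; 7:gaapres {Det}; 8:chaitrum {Adv}.
There are 32 candidate sequences in total.
The sequences that satisfy every rule: Adv Adv Adj Adv Adv Det Det Adv; Adv Adj Adj Adv Adv Det Det Adv; Adj Adv Adj Adv Adv Det Det Adv; Adj Adj Adj Adv Adv Det Det Adv.
Count = 4.

4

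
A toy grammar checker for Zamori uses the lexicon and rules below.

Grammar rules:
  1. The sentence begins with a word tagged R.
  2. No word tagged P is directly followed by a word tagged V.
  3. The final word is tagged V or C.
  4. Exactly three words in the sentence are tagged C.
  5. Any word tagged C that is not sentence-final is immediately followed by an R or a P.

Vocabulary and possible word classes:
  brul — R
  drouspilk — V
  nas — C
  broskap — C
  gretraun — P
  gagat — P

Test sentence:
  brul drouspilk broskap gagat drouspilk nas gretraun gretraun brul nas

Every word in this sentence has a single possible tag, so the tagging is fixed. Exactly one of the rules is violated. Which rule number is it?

Fixed tagging: R V C P V C P P R C.
Rule check: R1 pass, R2 fail, R3 pass, R4 pass, R5 pass.
Only rule 2 fails.

2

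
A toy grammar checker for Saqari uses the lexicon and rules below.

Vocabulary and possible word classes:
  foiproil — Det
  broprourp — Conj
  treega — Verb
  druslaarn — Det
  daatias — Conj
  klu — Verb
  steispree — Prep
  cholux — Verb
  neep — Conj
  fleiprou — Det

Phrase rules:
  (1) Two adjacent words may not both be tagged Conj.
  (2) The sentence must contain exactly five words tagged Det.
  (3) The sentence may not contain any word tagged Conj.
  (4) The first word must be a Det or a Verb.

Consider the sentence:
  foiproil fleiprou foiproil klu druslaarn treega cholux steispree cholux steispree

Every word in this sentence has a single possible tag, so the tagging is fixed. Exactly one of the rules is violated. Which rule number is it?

Fixed tagging: Det Det Det Verb Det Verb Verb Prep Verb Prep.
Applying the rules: R1 holds, R2 violated, R3 holds, R4 holds.
Only rule 2 fails.

2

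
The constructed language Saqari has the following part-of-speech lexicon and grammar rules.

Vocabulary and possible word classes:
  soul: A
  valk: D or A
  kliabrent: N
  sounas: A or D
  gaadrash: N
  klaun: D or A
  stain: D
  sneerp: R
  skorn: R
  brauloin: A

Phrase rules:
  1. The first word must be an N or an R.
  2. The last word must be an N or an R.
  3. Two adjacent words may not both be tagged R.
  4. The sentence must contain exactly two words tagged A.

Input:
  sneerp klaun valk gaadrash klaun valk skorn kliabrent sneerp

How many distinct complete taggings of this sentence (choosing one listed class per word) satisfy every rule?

Candidates per position — 1:sneerp {R}; 2:klaun {D,A}; 3:valk {D,A}; 4:gaadrash {N}; 5:klaun {D,A}; 6:valk {D,A}; 7:skorn {R}; 8:kliabrent {N}; 9:sneerp {R}.
There are 16 candidate sequences in total.
Checking each against the rules leaves 6 sequences.
Count = 6.

6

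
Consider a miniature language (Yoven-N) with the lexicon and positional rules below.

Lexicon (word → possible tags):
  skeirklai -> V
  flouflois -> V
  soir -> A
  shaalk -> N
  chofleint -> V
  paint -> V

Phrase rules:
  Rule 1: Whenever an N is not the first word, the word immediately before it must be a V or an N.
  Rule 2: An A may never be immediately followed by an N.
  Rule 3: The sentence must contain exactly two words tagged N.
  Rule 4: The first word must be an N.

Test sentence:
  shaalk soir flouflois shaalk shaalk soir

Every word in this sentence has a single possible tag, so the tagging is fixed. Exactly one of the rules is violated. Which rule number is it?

Fixed tagging: N A V N N A.
Rule check: R1 pass, R2 pass, R3 fail, R4 pass.
Only rule 3 fails.

3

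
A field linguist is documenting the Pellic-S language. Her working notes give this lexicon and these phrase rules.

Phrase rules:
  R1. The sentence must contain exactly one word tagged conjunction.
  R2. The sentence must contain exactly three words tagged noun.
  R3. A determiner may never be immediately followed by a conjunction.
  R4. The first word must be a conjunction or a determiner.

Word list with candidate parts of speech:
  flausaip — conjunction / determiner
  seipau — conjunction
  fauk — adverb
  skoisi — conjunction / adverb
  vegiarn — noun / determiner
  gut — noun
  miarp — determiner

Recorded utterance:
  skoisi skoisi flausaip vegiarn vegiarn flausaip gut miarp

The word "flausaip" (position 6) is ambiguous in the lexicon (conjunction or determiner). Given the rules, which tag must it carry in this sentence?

Candidates per position — 1:skoisi {conjunction,adverb}; 2:skoisi {conjunction,adverb}; 3:flausaip {conjunction,determiner}; 4:vegiarn {noun,determiner}; 5:vegiarn {noun,determiner}; 6:flausaip {conjunction,determiner}; 7:gut {noun}; 8:miarp {determiner}.
Word 1 cannot be adverb — rule 4 would then fail for every completion. It is conjunction.
Word 2 cannot be conjunction — rule 1 would then fail for every completion. It is adverb.
Word 3 cannot be conjunction — rule 1 would then fail for every completion. It is determiner.
Word 4 cannot be determiner — rule 2 would then fail for every completion. It is noun.
Word 5 cannot be determiner — rule 2 would then fail for every completion. It is noun.
Word 6 cannot be conjunction — rule 1 would then fail for every completion. It is determiner.
The unique satisfying tagging is: conjunction adverb determiner noun noun determiner noun determiner.
Check: rule 1 satisfied; rule 2 satisfied; rule 3 satisfied; rule 4 satisfied.

determiner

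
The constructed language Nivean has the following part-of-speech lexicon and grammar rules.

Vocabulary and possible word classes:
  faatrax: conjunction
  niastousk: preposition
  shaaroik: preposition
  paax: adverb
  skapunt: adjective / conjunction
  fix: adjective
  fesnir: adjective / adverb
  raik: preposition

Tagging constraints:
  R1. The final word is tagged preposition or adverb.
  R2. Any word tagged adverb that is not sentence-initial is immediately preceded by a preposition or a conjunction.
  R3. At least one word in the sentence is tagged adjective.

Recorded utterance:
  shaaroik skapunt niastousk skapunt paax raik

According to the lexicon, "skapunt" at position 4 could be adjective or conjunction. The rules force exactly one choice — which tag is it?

Candidates per position — 1:shaaroik {preposition}; 2:skapunt {adjective,conjunction}; 3:niastousk {preposition}; 4:skapunt {adjective,conjunction}; 5:paax {adverb}; 6:raik {preposition}.
Position 4: adjective is ruled out by rule 2; that leaves conjunction.
Position 2: conjunction is ruled out by rule 3; that leaves adjective.
The unique satisfying tagging is: preposition adjective preposition conjunction adverb preposition.
Check: rule 1 ok; rule 2 ok; rule 3 ok.

conjunction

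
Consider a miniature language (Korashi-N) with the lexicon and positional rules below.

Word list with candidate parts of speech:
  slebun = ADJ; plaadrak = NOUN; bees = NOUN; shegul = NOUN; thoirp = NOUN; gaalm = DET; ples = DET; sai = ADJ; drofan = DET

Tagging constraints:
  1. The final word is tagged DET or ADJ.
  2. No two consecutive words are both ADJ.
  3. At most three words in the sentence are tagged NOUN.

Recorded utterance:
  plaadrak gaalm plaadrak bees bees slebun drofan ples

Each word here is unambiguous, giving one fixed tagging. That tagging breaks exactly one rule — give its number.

Fixed tagging: NOUN DET NOUN NOUN NOUN ADJ DET DET.
Applying the rules: R1 ok, R2 ok, R3 fails.
Only rule 3 fails.

3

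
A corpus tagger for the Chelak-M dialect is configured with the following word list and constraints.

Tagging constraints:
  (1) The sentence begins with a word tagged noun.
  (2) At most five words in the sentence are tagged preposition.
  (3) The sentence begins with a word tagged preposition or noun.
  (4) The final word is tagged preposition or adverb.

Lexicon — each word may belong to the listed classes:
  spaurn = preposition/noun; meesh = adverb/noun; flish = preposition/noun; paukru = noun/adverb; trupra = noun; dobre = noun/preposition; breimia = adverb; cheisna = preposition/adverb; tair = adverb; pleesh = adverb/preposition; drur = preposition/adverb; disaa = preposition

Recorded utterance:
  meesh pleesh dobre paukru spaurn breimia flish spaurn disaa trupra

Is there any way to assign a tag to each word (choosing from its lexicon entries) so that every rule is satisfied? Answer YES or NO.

Candidates per position — 1:meesh {adverb,noun}; 2:pleesh {adverb,preposition}; 3:dobre {noun,preposition}; 4:paukru {noun,adverb}; 5:spaurn {preposition,noun}; 6:breimia {adverb}; 7:flish {preposition,noun}; 8:spaurn {preposition,noun}; 9:disaa {preposition}; 10:trupra {noun}.
Rule 4 cannot be satisfied by any choice of tags from the lexicon.
So there is no consistent tagging.

NO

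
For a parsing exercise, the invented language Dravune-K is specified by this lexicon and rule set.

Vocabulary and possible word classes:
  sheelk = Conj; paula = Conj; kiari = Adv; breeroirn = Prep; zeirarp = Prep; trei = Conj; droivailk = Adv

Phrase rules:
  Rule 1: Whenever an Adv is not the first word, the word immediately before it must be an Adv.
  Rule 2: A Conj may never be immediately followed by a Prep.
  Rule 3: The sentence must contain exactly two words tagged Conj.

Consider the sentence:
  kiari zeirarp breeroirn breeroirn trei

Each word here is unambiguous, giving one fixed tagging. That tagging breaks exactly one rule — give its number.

Fixed tagging: Adv Prep Prep Prep Conj.
Applying the rules: R1 ✓, R2 ✓, R3 ✗.
Only rule 3 fails.

3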